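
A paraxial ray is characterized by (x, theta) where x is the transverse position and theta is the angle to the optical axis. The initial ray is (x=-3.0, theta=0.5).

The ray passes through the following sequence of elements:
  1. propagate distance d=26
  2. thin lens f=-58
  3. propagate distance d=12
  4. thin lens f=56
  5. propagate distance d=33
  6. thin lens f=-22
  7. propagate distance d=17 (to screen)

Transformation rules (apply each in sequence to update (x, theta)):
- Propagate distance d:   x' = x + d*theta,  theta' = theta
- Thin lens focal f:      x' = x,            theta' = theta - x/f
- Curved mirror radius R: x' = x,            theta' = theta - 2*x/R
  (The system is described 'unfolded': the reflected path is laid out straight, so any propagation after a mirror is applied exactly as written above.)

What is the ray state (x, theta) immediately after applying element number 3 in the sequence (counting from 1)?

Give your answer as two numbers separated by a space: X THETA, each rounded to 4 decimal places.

Initial: x=-3.0000 theta=0.5000
After 1 (propagate distance d=26): x=10.0000 theta=0.5000
After 2 (thin lens f=-58): x=10.0000 theta=39/58 (≈0.6724)
After 3 (propagate distance d=12): x=524/29 (≈18.0690) theta=39/58 (≈0.6724)
Rounded to 4 decimal places: x = 18.0690, theta = 0.6724

Answer: 18.0690 0.6724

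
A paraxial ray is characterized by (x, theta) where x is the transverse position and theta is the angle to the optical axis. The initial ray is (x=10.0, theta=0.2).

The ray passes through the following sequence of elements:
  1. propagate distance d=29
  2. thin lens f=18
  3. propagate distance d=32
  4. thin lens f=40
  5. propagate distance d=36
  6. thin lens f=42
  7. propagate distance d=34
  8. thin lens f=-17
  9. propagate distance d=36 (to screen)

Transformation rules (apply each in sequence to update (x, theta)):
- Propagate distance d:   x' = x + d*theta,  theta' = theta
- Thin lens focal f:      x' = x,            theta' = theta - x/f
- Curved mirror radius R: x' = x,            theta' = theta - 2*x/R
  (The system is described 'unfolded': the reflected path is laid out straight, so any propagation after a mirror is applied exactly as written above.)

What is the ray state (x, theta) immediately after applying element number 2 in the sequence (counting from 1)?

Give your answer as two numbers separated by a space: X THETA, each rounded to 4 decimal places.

Initial: x=10.0000 theta=0.2000
After 1 (propagate distance d=29): x=15.8000 theta=0.2000
After 2 (thin lens f=18): x=15.8000 theta=-61/90 (≈-0.6778)
Rounded to 4 decimal places: x = 15.8000, theta = -0.6778

Answer: 15.8000 -0.6778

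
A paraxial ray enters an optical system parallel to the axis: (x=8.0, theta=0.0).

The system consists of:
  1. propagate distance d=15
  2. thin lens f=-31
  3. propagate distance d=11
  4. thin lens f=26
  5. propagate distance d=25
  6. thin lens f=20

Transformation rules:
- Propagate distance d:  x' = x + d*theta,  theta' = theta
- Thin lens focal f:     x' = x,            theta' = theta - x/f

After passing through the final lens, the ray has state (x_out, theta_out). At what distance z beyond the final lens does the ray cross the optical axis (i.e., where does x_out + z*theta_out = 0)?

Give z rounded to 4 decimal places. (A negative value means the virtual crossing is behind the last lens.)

Answer: 13.6759

Derivation:
Initial: x=8.0000 theta=0.0000
After 1 (propagate distance d=15): x=8.0000 theta=0.0000
After 2 (thin lens f=-31): x=8.0000 theta=8/31 (≈0.2581)
After 3 (propagate distance d=11): x=336/31 (≈10.8387) theta=8/31 (≈0.2581)
After 4 (thin lens f=26): x=336/31 (≈10.8387) theta=-64/403 (≈-0.1588)
After 5 (propagate distance d=25): x=2768/403 (≈6.8685) theta=-64/403 (≈-0.1588)
After 6 (thin lens f=20): x=2768/403 (≈6.8685) theta=-1012/2015 (≈-0.5022)
z_focus = -x_out/theta_out = -(2768/403)/(-1012/2015) = 3460/253 ≈ 13.6759
Rounded to 4 decimal places: z = 13.6759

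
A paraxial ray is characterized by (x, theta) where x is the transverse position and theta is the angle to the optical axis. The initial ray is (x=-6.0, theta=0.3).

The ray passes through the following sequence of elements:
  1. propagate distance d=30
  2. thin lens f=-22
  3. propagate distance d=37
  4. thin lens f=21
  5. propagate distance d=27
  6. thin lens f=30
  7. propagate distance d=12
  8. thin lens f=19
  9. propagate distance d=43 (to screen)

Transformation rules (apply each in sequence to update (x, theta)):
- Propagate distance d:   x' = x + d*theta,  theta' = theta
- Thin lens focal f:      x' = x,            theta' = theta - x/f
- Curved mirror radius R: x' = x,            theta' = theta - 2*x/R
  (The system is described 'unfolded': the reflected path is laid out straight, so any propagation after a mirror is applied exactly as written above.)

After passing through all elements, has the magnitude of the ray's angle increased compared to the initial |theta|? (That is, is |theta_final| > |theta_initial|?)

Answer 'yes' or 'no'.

Initial: x=-6.0000 theta=0.3000
After 1 (propagate distance d=30): x=3.0000 theta=0.3000
After 2 (thin lens f=-22): x=3.0000 theta=24/55 (≈0.4364)
After 3 (propagate distance d=37): x=1053/55 (≈19.1455) theta=24/55 (≈0.4364)
After 4 (thin lens f=21): x=1053/55 (≈19.1455) theta=-183/385 (≈-0.4753)
After 5 (propagate distance d=27): x=486/77 (≈6.3117) theta=-183/385 (≈-0.4753)
After 6 (thin lens f=30): x=486/77 (≈6.3117) theta=-24/35 (≈-0.6857)
After 7 (propagate distance d=12): x=-738/385 (≈-1.9169) theta=-24/35 (≈-0.6857)
After 8 (thin lens f=19): x=-738/385 (≈-1.9169) theta=-4278/7315 (≈-0.5848)
After 9 (propagate distance d=43 (to screen)): x=-197976/7315 (≈-27.0644) theta=-4278/7315 (≈-0.5848)
|theta_initial|=0.3000 |theta_final|=4278/7315 (≈0.5848) -> increased

Answer: yes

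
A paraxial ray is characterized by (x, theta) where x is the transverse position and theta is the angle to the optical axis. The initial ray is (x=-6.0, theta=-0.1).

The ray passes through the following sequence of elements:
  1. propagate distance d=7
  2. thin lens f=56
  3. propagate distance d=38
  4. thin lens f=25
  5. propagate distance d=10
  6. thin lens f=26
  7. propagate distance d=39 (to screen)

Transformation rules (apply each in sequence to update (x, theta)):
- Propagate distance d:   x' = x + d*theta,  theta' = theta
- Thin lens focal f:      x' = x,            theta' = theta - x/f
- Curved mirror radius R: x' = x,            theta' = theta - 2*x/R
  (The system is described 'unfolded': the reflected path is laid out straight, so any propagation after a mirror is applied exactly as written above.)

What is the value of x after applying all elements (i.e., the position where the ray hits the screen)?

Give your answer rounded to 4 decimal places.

Initial: x=-6.0000 theta=-0.1000
After 1 (propagate distance d=7): x=-6.7000 theta=-0.1000
After 2 (thin lens f=56): x=-6.7000 theta=11/560 (≈0.0196)
After 3 (propagate distance d=38): x=-1667/280 (≈-5.9536) theta=11/560 (≈0.0196)
After 4 (thin lens f=25): x=-1667/280 (≈-5.9536) theta=3609/14000 (≈0.2578)
After 5 (propagate distance d=10): x=-2363/700 (≈-3.3757) theta=3609/14000 (≈0.2578)
After 6 (thin lens f=26): x=-2363/700 (≈-3.3757) theta=70547/182000 (≈0.3876)
After 7 (propagate distance d=39 (to screen)): x=11.7415 theta=70547/182000 (≈0.3876)
Rounded to 4 decimal places: x = 11.7415

Answer: 11.7415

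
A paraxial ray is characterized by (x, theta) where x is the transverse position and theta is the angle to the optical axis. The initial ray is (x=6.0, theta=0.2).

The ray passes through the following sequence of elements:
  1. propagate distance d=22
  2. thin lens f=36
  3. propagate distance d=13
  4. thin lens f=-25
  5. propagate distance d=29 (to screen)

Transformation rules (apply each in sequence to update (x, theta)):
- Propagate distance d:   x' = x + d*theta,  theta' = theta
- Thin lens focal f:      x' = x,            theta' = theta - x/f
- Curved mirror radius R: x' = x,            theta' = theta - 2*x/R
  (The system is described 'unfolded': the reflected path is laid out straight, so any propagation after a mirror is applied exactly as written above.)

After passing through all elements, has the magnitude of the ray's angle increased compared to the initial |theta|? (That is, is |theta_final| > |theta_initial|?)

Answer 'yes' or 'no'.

Initial: x=6.0000 theta=0.2000
After 1 (propagate distance d=22): x=10.4000 theta=0.2000
After 2 (thin lens f=36): x=10.4000 theta=-4/45 (≈-0.0889)
After 3 (propagate distance d=13): x=416/45 (≈9.2444) theta=-4/45 (≈-0.0889)
After 4 (thin lens f=-25): x=416/45 (≈9.2444) theta=316/1125 (≈0.2809)
After 5 (propagate distance d=29 (to screen)): x=19564/1125 (≈17.3902) theta=316/1125 (≈0.2809)
|theta_initial|=0.2000 |theta_final|=316/1125 (≈0.2809) -> increased

Answer: yes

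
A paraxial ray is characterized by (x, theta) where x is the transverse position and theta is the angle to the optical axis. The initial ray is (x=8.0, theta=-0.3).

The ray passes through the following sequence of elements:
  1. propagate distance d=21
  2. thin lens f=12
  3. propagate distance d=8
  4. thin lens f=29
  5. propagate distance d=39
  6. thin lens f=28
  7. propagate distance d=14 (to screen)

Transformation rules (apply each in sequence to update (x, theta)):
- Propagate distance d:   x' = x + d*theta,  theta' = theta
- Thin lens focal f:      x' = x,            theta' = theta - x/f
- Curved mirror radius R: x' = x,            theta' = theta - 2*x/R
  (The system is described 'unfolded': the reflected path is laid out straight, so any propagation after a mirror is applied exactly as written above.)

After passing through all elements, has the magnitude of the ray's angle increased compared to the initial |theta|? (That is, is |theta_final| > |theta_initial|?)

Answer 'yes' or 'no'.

Answer: no

Derivation:
Initial: x=8.0000 theta=-0.3000
After 1 (propagate distance d=21): x=1.7000 theta=-0.3000
After 2 (thin lens f=12): x=1.7000 theta=-53/120 (≈-0.4417)
After 3 (propagate distance d=8): x=-11/6 (≈-1.8333) theta=-53/120 (≈-0.4417)
After 4 (thin lens f=29): x=-11/6 (≈-1.8333) theta=-439/1160 (≈-0.3784)
After 5 (propagate distance d=39): x=-57743/3480 (≈-16.5928) theta=-439/1160 (≈-0.3784)
After 6 (thin lens f=28): x=-57743/3480 (≈-16.5928) theta=2981/13920 (≈0.2142)
After 7 (propagate distance d=14 (to screen)): x=-94619/6960 (≈-13.5947) theta=2981/13920 (≈0.2142)
|theta_initial|=0.3000 |theta_final|=2981/13920 (≈0.2142) -> not increased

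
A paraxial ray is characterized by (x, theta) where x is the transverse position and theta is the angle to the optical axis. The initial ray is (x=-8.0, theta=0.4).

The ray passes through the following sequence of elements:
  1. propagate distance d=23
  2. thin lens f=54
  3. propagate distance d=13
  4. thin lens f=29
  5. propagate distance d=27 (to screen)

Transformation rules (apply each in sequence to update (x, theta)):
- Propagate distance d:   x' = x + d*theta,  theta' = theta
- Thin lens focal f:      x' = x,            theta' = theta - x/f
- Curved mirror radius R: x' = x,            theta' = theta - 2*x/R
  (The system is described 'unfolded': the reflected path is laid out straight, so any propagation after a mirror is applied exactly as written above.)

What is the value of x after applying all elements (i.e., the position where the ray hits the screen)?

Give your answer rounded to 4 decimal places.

Answer: 10.6215

Derivation:
Initial: x=-8.0000 theta=0.4000
After 1 (propagate distance d=23): x=1.2000 theta=0.4000
After 2 (thin lens f=54): x=1.2000 theta=17/45 (≈0.3778)
After 3 (propagate distance d=13): x=55/9 (≈6.1111) theta=17/45 (≈0.3778)
After 4 (thin lens f=29): x=55/9 (≈6.1111) theta=218/1305 (≈0.1670)
After 5 (propagate distance d=27 (to screen)): x=13861/1305 (≈10.6215) theta=218/1305 (≈0.1670)
Rounded to 4 decimal places: x = 10.6215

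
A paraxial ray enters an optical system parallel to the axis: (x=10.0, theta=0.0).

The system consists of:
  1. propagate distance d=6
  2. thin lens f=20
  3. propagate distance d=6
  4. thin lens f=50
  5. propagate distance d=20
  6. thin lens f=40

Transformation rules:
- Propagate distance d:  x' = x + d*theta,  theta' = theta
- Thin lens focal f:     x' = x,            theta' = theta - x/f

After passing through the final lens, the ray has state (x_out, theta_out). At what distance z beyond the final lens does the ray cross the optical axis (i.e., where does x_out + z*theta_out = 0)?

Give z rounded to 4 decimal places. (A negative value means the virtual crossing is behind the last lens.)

Answer: -11.7172

Derivation:
Initial: x=10.0000 theta=0.0000
After 1 (propagate distance d=6): x=10.0000 theta=0.0000
After 2 (thin lens f=20): x=10.0000 theta=-0.5000
After 3 (propagate distance d=6): x=7.0000 theta=-0.5000
After 4 (thin lens f=50): x=7.0000 theta=-0.6400
After 5 (propagate distance d=20): x=-5.8000 theta=-0.6400
After 6 (thin lens f=40): x=-5.8000 theta=-0.4950
z_focus = -x_out/theta_out = -(-5.8000)/(-0.4950) = -1160/99 ≈ -11.7172
Rounded to 4 decimal places: z = -11.7172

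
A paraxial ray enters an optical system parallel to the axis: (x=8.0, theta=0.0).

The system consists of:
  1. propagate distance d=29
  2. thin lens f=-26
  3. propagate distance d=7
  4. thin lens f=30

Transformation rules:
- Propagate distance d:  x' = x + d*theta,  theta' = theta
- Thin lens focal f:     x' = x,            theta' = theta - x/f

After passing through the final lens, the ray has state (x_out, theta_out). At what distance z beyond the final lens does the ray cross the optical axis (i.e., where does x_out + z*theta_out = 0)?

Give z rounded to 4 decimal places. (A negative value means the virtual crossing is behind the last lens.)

Answer: 330.0000

Derivation:
Initial: x=8.0000 theta=0.0000
After 1 (propagate distance d=29): x=8.0000 theta=0.0000
After 2 (thin lens f=-26): x=8.0000 theta=4/13 (≈0.3077)
After 3 (propagate distance d=7): x=132/13 (≈10.1538) theta=4/13 (≈0.3077)
After 4 (thin lens f=30): x=132/13 (≈10.1538) theta=-2/65 (≈-0.0308)
z_focus = -x_out/theta_out = -(132/13)/(-2/65) = 330.0000
Rounded to 4 decimal places: z = 330.0000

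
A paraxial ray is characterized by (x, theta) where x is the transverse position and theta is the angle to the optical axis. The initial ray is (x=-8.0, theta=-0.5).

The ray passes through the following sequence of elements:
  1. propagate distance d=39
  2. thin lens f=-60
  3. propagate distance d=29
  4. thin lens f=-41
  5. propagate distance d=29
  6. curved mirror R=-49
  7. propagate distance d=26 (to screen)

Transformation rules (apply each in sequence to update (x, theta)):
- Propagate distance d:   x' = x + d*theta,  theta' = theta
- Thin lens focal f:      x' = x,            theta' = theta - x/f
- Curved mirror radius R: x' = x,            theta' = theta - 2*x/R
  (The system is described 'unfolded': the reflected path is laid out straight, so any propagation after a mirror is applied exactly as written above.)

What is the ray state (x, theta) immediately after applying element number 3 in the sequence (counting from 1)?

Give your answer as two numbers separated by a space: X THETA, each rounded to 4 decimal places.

Answer: -55.2917 -0.9583

Derivation:
Initial: x=-8.0000 theta=-0.5000
After 1 (propagate distance d=39): x=-27.5000 theta=-0.5000
After 2 (thin lens f=-60): x=-27.5000 theta=-23/24 (≈-0.9583)
After 3 (propagate distance d=29): x=-1327/24 (≈-55.2917) theta=-23/24 (≈-0.9583)
Rounded to 4 decimal places: x = -55.2917, theta = -0.9583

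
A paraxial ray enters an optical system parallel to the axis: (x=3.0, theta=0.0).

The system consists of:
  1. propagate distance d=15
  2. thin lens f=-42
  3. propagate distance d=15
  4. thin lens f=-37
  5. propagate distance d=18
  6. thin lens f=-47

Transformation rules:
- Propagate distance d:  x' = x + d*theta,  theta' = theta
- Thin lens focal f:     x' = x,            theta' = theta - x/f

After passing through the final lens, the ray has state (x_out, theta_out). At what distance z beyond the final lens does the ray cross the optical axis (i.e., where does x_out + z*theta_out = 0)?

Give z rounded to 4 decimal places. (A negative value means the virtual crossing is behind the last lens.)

Initial: x=3.0000 theta=0.0000
After 1 (propagate distance d=15): x=3.0000 theta=0.0000
After 2 (thin lens f=-42): x=3.0000 theta=1/14 (≈0.0714)
After 3 (propagate distance d=15): x=57/14 (≈4.0714) theta=1/14 (≈0.0714)
After 4 (thin lens f=-37): x=57/14 (≈4.0714) theta=47/259 (≈0.1815)
After 5 (propagate distance d=18): x=543/74 (≈7.3378) theta=47/259 (≈0.1815)
After 6 (thin lens f=-47): x=543/74 (≈7.3378) theta=8219/24346 (≈0.3376)
z_focus = -x_out/theta_out = -(543/74)/(8219/24346) = -178647/8219 ≈ -21.7359
Rounded to 4 decimal places: z = -21.7359

Answer: -21.7359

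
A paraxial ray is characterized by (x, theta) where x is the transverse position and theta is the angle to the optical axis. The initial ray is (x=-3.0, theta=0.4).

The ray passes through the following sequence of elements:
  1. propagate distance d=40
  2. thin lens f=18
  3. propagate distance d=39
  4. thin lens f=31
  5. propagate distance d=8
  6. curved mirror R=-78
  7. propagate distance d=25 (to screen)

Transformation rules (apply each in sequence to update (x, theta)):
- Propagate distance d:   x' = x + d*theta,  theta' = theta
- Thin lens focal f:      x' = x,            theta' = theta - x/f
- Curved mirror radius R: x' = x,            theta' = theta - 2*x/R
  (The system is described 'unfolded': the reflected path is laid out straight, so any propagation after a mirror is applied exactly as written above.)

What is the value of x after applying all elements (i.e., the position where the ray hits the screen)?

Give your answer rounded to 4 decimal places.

Initial: x=-3.0000 theta=0.4000
After 1 (propagate distance d=40): x=13.0000 theta=0.4000
After 2 (thin lens f=18): x=13.0000 theta=-29/90 (≈-0.3222)
After 3 (propagate distance d=39): x=13/30 (≈0.4333) theta=-29/90 (≈-0.3222)
After 4 (thin lens f=31): x=13/30 (≈0.4333) theta=-469/1395 (≈-0.3362)
After 5 (propagate distance d=8): x=-1259/558 (≈-2.2563) theta=-469/1395 (≈-0.3362)
After 6 (curved mirror R=-78): x=-1259/558 (≈-2.2563) theta=-42877/108810 (≈-0.3941)
After 7 (propagate distance d=25 (to screen)): x=-131743/10881 (≈-12.1076) theta=-42877/108810 (≈-0.3941)
Rounded to 4 decimal places: x = -12.1076

Answer: -12.1076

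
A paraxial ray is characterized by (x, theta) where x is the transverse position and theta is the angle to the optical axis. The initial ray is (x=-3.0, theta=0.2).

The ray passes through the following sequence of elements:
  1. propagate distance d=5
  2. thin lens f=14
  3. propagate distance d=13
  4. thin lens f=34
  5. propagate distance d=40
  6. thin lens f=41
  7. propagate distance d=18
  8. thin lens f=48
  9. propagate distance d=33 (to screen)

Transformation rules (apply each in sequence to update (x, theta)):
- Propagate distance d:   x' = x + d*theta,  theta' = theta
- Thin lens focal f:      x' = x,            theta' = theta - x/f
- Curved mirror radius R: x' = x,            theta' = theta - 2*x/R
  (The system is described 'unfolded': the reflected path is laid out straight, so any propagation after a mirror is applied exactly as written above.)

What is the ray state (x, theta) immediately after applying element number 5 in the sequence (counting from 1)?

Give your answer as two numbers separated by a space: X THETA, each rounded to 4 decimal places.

Answer: 13.2807 0.2706

Derivation:
Initial: x=-3.0000 theta=0.2000
After 1 (propagate distance d=5): x=-2.0000 theta=0.2000
After 2 (thin lens f=14): x=-2.0000 theta=12/35 (≈0.3429)
After 3 (propagate distance d=13): x=86/35 (≈2.4571) theta=12/35 (≈0.3429)
After 4 (thin lens f=34): x=86/35 (≈2.4571) theta=23/85 (≈0.2706)
After 5 (propagate distance d=40): x=7902/595 (≈13.2807) theta=23/85 (≈0.2706)
Rounded to 4 decimal places: x = 13.2807, theta = 0.2706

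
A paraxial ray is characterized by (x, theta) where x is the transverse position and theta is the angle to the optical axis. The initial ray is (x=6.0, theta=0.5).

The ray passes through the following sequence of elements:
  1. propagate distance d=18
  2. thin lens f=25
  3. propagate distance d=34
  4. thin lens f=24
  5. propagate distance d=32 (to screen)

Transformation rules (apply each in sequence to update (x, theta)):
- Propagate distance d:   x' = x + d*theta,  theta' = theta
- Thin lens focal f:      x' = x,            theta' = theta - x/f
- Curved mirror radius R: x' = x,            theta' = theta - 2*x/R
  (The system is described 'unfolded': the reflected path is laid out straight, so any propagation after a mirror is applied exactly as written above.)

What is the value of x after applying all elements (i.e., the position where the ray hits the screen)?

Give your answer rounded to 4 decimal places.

Initial: x=6.0000 theta=0.5000
After 1 (propagate distance d=18): x=15.0000 theta=0.5000
After 2 (thin lens f=25): x=15.0000 theta=-0.1000
After 3 (propagate distance d=34): x=11.6000 theta=-0.1000
After 4 (thin lens f=24): x=11.6000 theta=-7/12 (≈-0.5833)
After 5 (propagate distance d=32 (to screen)): x=-106/15 (≈-7.0667) theta=-7/12 (≈-0.5833)
Rounded to 4 decimal places: x = -7.0667

Answer: -7.0667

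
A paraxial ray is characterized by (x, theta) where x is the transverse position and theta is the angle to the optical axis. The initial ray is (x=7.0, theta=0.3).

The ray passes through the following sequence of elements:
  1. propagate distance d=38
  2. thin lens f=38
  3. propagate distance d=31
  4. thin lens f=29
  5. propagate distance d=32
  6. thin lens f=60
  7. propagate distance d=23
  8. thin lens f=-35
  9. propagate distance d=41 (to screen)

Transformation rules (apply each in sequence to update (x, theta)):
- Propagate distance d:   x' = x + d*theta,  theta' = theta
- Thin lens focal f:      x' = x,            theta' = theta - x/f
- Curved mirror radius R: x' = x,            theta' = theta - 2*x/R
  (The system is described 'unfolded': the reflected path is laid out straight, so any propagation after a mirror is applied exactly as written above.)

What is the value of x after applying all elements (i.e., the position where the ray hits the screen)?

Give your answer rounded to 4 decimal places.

Answer: -61.2723

Derivation:
Initial: x=7.0000 theta=0.3000
After 1 (propagate distance d=38): x=18.4000 theta=0.3000
After 2 (thin lens f=38): x=18.4000 theta=-7/38 (≈-0.1842)
After 3 (propagate distance d=31): x=2411/190 (≈12.6895) theta=-7/38 (≈-0.1842)
After 4 (thin lens f=29): x=2411/190 (≈12.6895) theta=-1713/2755 (≈-0.6218)
After 5 (propagate distance d=32): x=-39713/5510 (≈-7.2074) theta=-1713/2755 (≈-0.6218)
After 6 (thin lens f=60): x=-39713/5510 (≈-7.2074) theta=-165847/330600 (≈-0.5017)
After 7 (propagate distance d=23): x=-6197261/330600 (≈-18.7455) theta=-165847/330600 (≈-0.5017)
After 8 (thin lens f=-35): x=-6197261/330600 (≈-18.7455) theta=-857279/826500 (≈-1.0372)
After 9 (propagate distance d=41 (to screen)): x=-33761061/551000 (≈-61.2723) theta=-857279/826500 (≈-1.0372)
Rounded to 4 decimal places: x = -61.2723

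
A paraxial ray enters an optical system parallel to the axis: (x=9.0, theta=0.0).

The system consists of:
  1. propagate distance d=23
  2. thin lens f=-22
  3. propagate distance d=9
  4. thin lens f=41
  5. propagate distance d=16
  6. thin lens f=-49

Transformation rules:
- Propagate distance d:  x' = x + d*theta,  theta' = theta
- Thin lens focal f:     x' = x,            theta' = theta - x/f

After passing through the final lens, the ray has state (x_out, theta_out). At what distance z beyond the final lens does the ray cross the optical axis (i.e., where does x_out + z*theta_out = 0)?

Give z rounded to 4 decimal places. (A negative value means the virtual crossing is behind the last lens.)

Answer: -36.5013

Derivation:
Initial: x=9.0000 theta=0.0000
After 1 (propagate distance d=23): x=9.0000 theta=0.0000
After 2 (thin lens f=-22): x=9.0000 theta=9/22 (≈0.4091)
After 3 (propagate distance d=9): x=279/22 (≈12.6818) theta=9/22 (≈0.4091)
After 4 (thin lens f=41): x=279/22 (≈12.6818) theta=45/451 (≈0.0998)
After 5 (propagate distance d=16): x=12879/902 (≈14.2783) theta=45/451 (≈0.0998)
After 6 (thin lens f=-49): x=12879/902 (≈14.2783) theta=17289/44198 (≈0.3912)
z_focus = -x_out/theta_out = -(12879/902)/(17289/44198) = -70119/1921 ≈ -36.5013
Rounded to 4 decimal places: z = -36.5013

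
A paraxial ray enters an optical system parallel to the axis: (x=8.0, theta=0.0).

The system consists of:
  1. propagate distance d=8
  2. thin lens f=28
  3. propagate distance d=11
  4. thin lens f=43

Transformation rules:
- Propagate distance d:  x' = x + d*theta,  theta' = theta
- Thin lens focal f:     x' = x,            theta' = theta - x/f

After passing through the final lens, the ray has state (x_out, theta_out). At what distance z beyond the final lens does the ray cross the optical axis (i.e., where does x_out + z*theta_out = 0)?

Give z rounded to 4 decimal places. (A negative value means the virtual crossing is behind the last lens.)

Initial: x=8.0000 theta=0.0000
After 1 (propagate distance d=8): x=8.0000 theta=0.0000
After 2 (thin lens f=28): x=8.0000 theta=-2/7 (≈-0.2857)
After 3 (propagate distance d=11): x=34/7 (≈4.8571) theta=-2/7 (≈-0.2857)
After 4 (thin lens f=43): x=34/7 (≈4.8571) theta=-120/301 (≈-0.3987)
z_focus = -x_out/theta_out = -(34/7)/(-120/301) = 731/60 ≈ 12.1833
Rounded to 4 decimal places: z = 12.1833

Answer: 12.1833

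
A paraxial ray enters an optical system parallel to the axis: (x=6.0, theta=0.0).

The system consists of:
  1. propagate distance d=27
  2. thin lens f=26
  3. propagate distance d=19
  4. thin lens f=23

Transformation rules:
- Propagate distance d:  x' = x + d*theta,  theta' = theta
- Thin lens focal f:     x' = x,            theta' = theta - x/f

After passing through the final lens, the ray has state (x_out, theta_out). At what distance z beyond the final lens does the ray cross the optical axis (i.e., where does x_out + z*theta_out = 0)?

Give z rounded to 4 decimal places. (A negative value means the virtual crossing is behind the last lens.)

Answer: 5.3667

Derivation:
Initial: x=6.0000 theta=0.0000
After 1 (propagate distance d=27): x=6.0000 theta=0.0000
After 2 (thin lens f=26): x=6.0000 theta=-3/13 (≈-0.2308)
After 3 (propagate distance d=19): x=21/13 (≈1.6154) theta=-3/13 (≈-0.2308)
After 4 (thin lens f=23): x=21/13 (≈1.6154) theta=-90/299 (≈-0.3010)
z_focus = -x_out/theta_out = -(21/13)/(-90/299) = 161/30 ≈ 5.3667
Rounded to 4 decimal places: z = 5.3667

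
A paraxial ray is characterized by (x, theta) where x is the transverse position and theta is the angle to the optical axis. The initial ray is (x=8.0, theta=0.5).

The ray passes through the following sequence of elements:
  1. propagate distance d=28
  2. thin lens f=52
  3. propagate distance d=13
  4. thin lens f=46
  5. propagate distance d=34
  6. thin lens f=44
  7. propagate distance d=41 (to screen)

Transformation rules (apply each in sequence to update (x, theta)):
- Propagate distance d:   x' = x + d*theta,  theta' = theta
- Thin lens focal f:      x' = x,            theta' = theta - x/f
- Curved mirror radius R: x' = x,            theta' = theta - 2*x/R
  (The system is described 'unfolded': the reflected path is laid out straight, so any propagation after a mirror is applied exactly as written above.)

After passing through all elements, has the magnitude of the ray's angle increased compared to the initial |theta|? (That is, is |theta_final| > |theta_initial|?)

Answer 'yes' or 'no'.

Initial: x=8.0000 theta=0.5000
After 1 (propagate distance d=28): x=22.0000 theta=0.5000
After 2 (thin lens f=52): x=22.0000 theta=1/13 (≈0.0769)
After 3 (propagate distance d=13): x=23.0000 theta=1/13 (≈0.0769)
After 4 (thin lens f=46): x=23.0000 theta=-11/26 (≈-0.4231)
After 5 (propagate distance d=34): x=112/13 (≈8.6154) theta=-11/26 (≈-0.4231)
After 6 (thin lens f=44): x=112/13 (≈8.6154) theta=-177/286 (≈-0.6189)
After 7 (propagate distance d=41 (to screen)): x=-4793/286 (≈-16.7587) theta=-177/286 (≈-0.6189)
|theta_initial|=0.5000 |theta_final|=177/286 (≈0.6189) -> increased

Answer: yes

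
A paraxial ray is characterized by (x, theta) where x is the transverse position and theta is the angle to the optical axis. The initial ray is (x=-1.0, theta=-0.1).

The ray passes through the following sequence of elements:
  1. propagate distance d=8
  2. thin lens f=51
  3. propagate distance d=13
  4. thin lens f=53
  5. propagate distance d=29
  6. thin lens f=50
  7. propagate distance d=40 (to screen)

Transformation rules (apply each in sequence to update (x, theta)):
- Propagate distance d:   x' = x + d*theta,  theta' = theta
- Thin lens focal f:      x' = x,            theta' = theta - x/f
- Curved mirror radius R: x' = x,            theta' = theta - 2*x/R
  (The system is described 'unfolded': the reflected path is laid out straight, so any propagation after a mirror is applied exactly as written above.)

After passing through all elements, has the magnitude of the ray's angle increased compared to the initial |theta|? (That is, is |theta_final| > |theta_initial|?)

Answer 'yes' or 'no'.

Answer: no

Derivation:
Initial: x=-1.0000 theta=-0.1000
After 1 (propagate distance d=8): x=-1.8000 theta=-0.1000
After 2 (thin lens f=51): x=-1.8000 theta=-11/170 (≈-0.0647)
After 3 (propagate distance d=13): x=-449/170 (≈-2.6412) theta=-11/170 (≈-0.0647)
After 4 (thin lens f=53): x=-449/170 (≈-2.6412) theta=-67/4505 (≈-0.0149)
After 5 (propagate distance d=29): x=-27683/9010 (≈-3.0725) theta=-67/4505 (≈-0.0149)
After 6 (thin lens f=50): x=-27683/9010 (≈-3.0725) theta=20983/450500 (≈0.0466)
After 7 (propagate distance d=40 (to screen)): x=-54483/45050 (≈-1.2094) theta=20983/450500 (≈0.0466)
|theta_initial|=0.1000 |theta_final|=20983/450500 (≈0.0466) -> not increased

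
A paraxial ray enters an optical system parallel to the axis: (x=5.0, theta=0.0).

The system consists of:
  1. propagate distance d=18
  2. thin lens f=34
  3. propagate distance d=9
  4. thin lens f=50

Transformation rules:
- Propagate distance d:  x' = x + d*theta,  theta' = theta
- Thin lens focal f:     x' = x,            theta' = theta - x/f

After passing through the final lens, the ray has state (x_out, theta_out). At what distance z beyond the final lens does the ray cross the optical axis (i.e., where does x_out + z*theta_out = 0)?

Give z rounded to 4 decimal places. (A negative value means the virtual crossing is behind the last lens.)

Answer: 16.6667

Derivation:
Initial: x=5.0000 theta=0.0000
After 1 (propagate distance d=18): x=5.0000 theta=0.0000
After 2 (thin lens f=34): x=5.0000 theta=-5/34 (≈-0.1471)
After 3 (propagate distance d=9): x=125/34 (≈3.6765) theta=-5/34 (≈-0.1471)
After 4 (thin lens f=50): x=125/34 (≈3.6765) theta=-15/68 (≈-0.2206)
z_focus = -x_out/theta_out = -(125/34)/(-15/68) = 50/3 ≈ 16.6667
Rounded to 4 decimal places: z = 16.6667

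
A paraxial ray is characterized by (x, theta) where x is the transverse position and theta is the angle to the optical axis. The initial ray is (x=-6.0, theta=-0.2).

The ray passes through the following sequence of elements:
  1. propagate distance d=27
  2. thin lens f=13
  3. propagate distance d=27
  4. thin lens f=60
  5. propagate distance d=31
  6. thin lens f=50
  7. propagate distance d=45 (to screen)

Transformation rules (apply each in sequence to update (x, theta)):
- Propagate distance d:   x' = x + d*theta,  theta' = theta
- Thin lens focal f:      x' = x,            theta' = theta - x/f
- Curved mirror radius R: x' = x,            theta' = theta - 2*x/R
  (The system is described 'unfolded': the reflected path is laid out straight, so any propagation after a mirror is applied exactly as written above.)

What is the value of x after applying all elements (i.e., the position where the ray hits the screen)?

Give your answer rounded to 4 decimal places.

Initial: x=-6.0000 theta=-0.2000
After 1 (propagate distance d=27): x=-11.4000 theta=-0.2000
After 2 (thin lens f=13): x=-11.4000 theta=44/65 (≈0.6769)
After 3 (propagate distance d=27): x=447/65 (≈6.8769) theta=44/65 (≈0.6769)
After 4 (thin lens f=60): x=447/65 (≈6.8769) theta=731/1300 (≈0.5623)
After 5 (propagate distance d=31): x=31601/1300 (≈24.3085) theta=731/1300 (≈0.5623)
After 6 (thin lens f=50): x=31601/1300 (≈24.3085) theta=4949/65000 (≈0.0761)
After 7 (propagate distance d=45 (to screen)): x=360551/13000 (≈27.7347) theta=4949/65000 (≈0.0761)
Rounded to 4 decimal places: x = 27.7347

Answer: 27.7347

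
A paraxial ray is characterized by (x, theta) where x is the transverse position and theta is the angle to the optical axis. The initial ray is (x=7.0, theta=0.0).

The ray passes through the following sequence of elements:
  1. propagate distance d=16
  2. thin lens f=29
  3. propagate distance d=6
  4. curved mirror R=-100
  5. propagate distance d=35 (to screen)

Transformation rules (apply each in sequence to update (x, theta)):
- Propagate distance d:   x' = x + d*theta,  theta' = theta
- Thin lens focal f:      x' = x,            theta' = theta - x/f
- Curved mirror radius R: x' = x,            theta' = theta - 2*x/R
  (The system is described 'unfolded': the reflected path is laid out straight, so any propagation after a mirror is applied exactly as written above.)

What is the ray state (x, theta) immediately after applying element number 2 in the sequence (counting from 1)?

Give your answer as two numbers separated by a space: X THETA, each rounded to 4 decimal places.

Initial: x=7.0000 theta=0.0000
After 1 (propagate distance d=16): x=7.0000 theta=0.0000
After 2 (thin lens f=29): x=7.0000 theta=-7/29 (≈-0.2414)
Rounded to 4 decimal places: x = 7.0000, theta = -0.2414

Answer: 7.0000 -0.2414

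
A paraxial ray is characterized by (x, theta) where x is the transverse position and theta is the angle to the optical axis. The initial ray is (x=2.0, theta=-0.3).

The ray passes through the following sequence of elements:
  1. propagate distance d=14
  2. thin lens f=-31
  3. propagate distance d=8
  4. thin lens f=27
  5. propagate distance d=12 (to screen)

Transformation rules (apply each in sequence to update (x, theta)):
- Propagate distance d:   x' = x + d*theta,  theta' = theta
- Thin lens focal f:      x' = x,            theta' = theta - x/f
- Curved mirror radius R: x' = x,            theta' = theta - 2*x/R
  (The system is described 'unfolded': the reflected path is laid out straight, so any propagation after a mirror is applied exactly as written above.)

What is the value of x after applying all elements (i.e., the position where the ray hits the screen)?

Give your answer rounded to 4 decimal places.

Answer: -7.3226

Derivation:
Initial: x=2.0000 theta=-0.3000
After 1 (propagate distance d=14): x=-2.2000 theta=-0.3000
After 2 (thin lens f=-31): x=-2.2000 theta=-23/62 (≈-0.3710)
After 3 (propagate distance d=8): x=-801/155 (≈-5.1677) theta=-23/62 (≈-0.3710)
After 4 (thin lens f=27): x=-801/155 (≈-5.1677) theta=-167/930 (≈-0.1796)
After 5 (propagate distance d=12 (to screen)): x=-227/31 (≈-7.3226) theta=-167/930 (≈-0.1796)
Rounded to 4 decimal places: x = -7.3226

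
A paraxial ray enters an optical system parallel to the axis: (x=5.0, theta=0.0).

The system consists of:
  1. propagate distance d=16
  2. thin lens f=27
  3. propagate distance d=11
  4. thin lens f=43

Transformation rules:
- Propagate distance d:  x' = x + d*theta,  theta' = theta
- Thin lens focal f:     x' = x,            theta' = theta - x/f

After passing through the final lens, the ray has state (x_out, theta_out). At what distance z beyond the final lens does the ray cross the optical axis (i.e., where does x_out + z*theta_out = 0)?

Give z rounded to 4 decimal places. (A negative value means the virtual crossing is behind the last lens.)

Answer: 11.6610

Derivation:
Initial: x=5.0000 theta=0.0000
After 1 (propagate distance d=16): x=5.0000 theta=0.0000
After 2 (thin lens f=27): x=5.0000 theta=-5/27 (≈-0.1852)
After 3 (propagate distance d=11): x=80/27 (≈2.9630) theta=-5/27 (≈-0.1852)
After 4 (thin lens f=43): x=80/27 (≈2.9630) theta=-295/1161 (≈-0.2541)
z_focus = -x_out/theta_out = -(80/27)/(-295/1161) = 688/59 ≈ 11.6610
Rounded to 4 decimal places: z = 11.6610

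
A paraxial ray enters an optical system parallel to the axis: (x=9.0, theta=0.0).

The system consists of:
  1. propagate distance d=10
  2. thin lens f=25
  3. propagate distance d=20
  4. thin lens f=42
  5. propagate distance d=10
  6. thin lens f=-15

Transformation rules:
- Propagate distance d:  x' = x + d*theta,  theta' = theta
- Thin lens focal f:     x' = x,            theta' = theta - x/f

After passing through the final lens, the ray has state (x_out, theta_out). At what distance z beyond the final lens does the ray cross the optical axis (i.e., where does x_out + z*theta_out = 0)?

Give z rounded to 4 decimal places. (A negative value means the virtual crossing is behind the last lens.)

Answer: -4.0415

Derivation:
Initial: x=9.0000 theta=0.0000
After 1 (propagate distance d=10): x=9.0000 theta=0.0000
After 2 (thin lens f=25): x=9.0000 theta=-0.3600
After 3 (propagate distance d=20): x=1.8000 theta=-0.3600
After 4 (thin lens f=42): x=1.8000 theta=-141/350 (≈-0.4029)
After 5 (propagate distance d=10): x=-78/35 (≈-2.2286) theta=-141/350 (≈-0.4029)
After 6 (thin lens f=-15): x=-78/35 (≈-2.2286) theta=-193/350 (≈-0.5514)
z_focus = -x_out/theta_out = -(-78/35)/(-193/350) = -780/193 ≈ -4.0415
Rounded to 4 decimal places: z = -4.0415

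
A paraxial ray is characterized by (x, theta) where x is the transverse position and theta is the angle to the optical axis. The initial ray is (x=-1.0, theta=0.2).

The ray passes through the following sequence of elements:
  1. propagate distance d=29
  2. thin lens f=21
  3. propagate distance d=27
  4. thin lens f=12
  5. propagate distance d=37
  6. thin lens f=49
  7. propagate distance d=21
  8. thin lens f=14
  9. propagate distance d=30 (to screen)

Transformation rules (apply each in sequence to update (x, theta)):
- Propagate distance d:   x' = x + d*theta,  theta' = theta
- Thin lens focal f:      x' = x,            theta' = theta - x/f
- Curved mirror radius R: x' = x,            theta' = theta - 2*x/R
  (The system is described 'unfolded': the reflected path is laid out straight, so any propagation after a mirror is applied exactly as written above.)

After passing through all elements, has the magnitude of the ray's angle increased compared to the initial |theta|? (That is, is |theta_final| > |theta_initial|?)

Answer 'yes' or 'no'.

Initial: x=-1.0000 theta=0.2000
After 1 (propagate distance d=29): x=4.8000 theta=0.2000
After 2 (thin lens f=21): x=4.8000 theta=-1/35 (≈-0.0286)
After 3 (propagate distance d=27): x=141/35 (≈4.0286) theta=-1/35 (≈-0.0286)
After 4 (thin lens f=12): x=141/35 (≈4.0286) theta=-51/140 (≈-0.3643)
After 5 (propagate distance d=37): x=-9.4500 theta=-51/140 (≈-0.3643)
After 6 (thin lens f=49): x=-9.4500 theta=-6/35 (≈-0.1714)
After 7 (propagate distance d=21): x=-13.0500 theta=-6/35 (≈-0.1714)
After 8 (thin lens f=14): x=-13.0500 theta=213/280 (≈0.7607)
After 9 (propagate distance d=30 (to screen)): x=342/35 (≈9.7714) theta=213/280 (≈0.7607)
|theta_initial|=0.2000 |theta_final|=213/280 (≈0.7607) -> increased

Answer: yes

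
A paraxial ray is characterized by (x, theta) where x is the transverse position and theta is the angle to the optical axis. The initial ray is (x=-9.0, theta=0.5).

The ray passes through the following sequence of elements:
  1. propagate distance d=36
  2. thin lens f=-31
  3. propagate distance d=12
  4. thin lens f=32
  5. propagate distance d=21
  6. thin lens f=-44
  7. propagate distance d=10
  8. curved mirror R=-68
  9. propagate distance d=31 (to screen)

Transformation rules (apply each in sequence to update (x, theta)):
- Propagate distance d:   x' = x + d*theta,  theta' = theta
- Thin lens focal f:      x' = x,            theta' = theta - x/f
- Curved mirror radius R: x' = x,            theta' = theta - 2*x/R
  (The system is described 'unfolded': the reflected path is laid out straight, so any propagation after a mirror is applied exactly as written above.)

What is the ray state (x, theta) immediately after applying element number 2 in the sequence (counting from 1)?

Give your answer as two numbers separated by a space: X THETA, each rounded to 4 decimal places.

Initial: x=-9.0000 theta=0.5000
After 1 (propagate distance d=36): x=9.0000 theta=0.5000
After 2 (thin lens f=-31): x=9.0000 theta=49/62 (≈0.7903)
Rounded to 4 decimal places: x = 9.0000, theta = 0.7903

Answer: 9.0000 0.7903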